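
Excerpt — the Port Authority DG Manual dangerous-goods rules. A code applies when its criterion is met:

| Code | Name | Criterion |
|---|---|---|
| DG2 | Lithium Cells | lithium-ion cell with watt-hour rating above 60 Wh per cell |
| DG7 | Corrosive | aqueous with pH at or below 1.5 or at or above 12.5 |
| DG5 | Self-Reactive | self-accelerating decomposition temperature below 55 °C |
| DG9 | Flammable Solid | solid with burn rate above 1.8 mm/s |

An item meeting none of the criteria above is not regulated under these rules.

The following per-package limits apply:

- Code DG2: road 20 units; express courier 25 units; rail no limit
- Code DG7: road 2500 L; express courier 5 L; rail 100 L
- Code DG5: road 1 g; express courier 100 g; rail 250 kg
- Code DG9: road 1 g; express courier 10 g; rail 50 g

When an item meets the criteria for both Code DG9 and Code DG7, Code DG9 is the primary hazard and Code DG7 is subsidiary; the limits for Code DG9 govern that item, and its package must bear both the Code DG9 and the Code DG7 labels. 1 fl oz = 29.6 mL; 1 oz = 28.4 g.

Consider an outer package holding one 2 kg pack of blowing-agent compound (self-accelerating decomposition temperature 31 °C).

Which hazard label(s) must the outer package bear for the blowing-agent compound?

Code DG5

Blowing-agent compound: self-accelerating decomposition temperature 31 °C < 55 °C → Code DG5 (Self-Reactive).
Only the Code DG5 label is required.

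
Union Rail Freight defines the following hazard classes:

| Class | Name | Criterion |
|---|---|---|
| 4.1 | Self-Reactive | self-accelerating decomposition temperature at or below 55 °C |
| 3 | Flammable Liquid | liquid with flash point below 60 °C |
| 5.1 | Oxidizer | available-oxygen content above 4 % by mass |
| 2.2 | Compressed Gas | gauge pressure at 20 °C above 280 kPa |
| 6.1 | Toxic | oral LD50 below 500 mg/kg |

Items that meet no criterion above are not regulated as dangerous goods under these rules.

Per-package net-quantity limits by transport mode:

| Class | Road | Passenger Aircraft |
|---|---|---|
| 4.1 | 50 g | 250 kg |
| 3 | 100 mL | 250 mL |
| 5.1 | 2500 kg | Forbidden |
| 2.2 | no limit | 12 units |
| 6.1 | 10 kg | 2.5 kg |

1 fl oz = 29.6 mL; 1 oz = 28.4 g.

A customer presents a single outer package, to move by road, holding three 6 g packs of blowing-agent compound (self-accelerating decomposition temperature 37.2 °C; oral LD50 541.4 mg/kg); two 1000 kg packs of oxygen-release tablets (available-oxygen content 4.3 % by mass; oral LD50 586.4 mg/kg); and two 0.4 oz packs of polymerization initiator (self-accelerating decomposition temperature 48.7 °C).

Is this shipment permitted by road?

Yes

The blowing-agent compound has self-accelerating decomposition temperature 37.2 °C, which is ≤ 55 °C, so it is Class 4.1 (Self-Reactive).
With available-oxygen content 4.3 % by mass (> 4 % by mass), the oxygen-release tablets fall in Class 5.1.
Self-accelerating decomposition temperature 48.7 °C meets the Class 4.1 criterion (Self-Reactive), so the polymerization initiator is Class 4.1.
Class 4.1 net quantity: (three 6 g packs = 18 g) + (two 0.4 oz packs = 22.72 g) = 40.72 g.
That is within the Class 4.1 road limit of 50 g.
Class 5.1 quantity: two 1000 kg packs = 2000 kg.
That is within the Class 5.1 road limit of 2500 kg.
Every hazard class is within its road limit and no segregation rule is violated.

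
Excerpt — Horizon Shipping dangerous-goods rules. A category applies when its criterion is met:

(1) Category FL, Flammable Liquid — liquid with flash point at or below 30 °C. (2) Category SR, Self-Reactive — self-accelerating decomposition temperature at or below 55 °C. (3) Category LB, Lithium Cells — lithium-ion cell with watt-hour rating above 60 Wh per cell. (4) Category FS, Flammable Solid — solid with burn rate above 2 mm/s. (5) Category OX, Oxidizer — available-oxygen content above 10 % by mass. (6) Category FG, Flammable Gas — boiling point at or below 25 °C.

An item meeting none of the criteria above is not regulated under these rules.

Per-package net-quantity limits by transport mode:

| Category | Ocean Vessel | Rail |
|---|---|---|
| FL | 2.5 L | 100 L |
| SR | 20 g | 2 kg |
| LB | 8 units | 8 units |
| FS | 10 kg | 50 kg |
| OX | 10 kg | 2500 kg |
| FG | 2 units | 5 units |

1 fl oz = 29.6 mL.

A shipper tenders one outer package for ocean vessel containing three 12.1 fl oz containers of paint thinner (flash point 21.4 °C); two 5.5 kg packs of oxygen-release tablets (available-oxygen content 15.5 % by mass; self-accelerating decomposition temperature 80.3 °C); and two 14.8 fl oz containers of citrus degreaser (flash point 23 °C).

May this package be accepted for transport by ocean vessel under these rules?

With flash point 21.4 °C (≤ 30 °C), the paint thinner falls in Category FL.
With available-oxygen content 15.5 % by mass (> 10 % by mass), the oxygen-release tablets fall in Category OX.
Citrus degreaser: flash point 23 °C ≤ 30 °C → Category FL (Flammable Liquid).
Category OX quantity: two 5.5 kg packs = 11 kg.
11 kg > 10 kg (ocean vessel limit, Category OX) — over the limit.
Total Category FL: (three 12.1 fl oz containers = 1074.48 mL) + (two 14.8 fl oz containers = 876.16 mL) = 1950.64 mL.
1950.64 mL ≤ 2.5 L (ocean vessel limit, Category FL) — within limit.

No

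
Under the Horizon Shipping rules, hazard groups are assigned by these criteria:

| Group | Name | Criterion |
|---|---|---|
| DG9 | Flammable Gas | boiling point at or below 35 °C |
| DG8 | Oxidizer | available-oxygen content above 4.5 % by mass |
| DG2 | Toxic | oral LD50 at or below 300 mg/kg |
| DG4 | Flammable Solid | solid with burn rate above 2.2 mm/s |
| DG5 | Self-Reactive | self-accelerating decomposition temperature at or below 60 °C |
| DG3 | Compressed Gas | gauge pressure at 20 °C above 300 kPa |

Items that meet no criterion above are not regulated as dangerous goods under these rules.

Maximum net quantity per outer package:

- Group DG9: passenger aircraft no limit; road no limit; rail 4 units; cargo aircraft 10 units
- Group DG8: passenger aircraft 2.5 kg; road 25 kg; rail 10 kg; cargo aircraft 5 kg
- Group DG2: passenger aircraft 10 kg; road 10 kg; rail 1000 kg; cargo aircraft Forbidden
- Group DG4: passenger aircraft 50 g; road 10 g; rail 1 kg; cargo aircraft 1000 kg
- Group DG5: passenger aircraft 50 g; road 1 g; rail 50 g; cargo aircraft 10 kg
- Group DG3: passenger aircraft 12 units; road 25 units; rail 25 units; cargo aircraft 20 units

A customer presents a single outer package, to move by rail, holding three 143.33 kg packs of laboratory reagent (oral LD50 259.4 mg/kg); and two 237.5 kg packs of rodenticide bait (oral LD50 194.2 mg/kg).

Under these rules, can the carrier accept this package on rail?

Yes

The laboratory reagent has oral LD50 259.4 mg/kg, which is ≤ 300 mg/kg, so it is Group DG2 (Toxic).
Rodenticide bait: oral LD50 194.2 mg/kg ≤ 300 mg/kg → Group DG2 (Toxic).
Total Group DG2: (three 143.33 kg packs = 429.99 kg) + (two 237.5 kg packs = 475 kg) = 904.99 kg.
904.99 kg ≤ 1000 kg (rail limit, Group DG2) — within limit.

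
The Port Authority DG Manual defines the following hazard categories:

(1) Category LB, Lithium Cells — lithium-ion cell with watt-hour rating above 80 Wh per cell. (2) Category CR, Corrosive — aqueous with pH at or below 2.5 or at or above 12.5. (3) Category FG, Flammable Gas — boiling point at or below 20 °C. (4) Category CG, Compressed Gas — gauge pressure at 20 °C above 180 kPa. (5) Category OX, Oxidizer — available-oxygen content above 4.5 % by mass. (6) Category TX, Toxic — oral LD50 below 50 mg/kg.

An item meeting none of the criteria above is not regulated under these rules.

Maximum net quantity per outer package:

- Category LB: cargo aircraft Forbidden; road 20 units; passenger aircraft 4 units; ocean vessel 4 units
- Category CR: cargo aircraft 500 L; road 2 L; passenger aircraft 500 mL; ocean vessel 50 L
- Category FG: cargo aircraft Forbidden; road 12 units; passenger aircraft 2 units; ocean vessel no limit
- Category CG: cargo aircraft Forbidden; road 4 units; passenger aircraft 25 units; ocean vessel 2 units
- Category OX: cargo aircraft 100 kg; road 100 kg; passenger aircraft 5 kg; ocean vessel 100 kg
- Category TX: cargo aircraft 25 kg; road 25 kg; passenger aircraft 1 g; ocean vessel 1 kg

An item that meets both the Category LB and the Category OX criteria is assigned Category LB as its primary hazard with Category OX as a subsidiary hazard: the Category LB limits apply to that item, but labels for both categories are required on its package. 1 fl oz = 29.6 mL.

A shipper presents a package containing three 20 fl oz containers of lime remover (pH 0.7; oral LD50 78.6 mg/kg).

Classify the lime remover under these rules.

Category CR

Lime remover: pH 0.7 ≤ 2.5 → Category CR (Corrosive).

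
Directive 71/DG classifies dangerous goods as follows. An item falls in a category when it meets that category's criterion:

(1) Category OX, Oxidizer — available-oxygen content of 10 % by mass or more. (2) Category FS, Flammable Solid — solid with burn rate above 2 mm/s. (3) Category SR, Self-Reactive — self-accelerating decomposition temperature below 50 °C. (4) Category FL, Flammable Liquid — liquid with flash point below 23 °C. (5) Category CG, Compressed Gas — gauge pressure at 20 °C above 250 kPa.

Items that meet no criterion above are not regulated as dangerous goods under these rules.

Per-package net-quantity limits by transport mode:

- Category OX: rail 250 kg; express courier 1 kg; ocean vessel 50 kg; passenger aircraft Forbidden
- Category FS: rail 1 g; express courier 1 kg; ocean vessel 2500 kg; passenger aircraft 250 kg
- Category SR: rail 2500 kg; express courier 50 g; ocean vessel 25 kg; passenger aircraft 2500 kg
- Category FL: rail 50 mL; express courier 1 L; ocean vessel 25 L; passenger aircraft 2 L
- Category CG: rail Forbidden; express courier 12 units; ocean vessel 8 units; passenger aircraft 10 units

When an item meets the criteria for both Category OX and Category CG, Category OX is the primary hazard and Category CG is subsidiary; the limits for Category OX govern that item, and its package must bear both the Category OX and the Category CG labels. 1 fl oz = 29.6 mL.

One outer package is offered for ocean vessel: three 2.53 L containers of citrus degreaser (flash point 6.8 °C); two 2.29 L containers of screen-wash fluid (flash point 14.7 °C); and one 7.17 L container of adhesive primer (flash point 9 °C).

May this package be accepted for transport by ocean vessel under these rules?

Yes

With flash point 6.8 °C (< 23 °C), the citrus degreaser falls in Category FL.
Screen-wash fluid: flash point 14.7 °C < 23 °C → Category FL (Flammable Liquid).
The adhesive primer has flash point 9 °C, which is < 23 °C, so it is Category FL (Flammable Liquid).
Category FL net quantity: (three 2.53 L containers = 7.59 L) + (two 2.29 L containers = 4.58 L) + 7.17 L = 19.34 L.
19.34 L is within the ocean vessel limit of 25 L for Category FL.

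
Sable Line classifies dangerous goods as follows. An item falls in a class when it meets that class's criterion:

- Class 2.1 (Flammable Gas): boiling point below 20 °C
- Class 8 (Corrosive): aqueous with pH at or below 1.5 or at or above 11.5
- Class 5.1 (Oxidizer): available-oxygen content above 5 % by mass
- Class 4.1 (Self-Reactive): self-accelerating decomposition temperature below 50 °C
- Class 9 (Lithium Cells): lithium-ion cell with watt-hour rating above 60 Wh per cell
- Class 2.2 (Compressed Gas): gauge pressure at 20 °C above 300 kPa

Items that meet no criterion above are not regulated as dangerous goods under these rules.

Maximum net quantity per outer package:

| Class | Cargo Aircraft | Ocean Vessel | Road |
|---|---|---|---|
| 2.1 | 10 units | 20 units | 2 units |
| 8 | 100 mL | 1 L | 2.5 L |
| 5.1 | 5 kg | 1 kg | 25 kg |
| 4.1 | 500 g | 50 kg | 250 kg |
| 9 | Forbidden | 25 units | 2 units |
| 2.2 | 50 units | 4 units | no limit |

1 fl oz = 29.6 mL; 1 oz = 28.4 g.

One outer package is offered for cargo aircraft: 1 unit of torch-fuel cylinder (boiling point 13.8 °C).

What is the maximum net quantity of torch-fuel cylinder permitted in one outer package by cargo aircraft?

10 units

Torch-fuel cylinder: boiling point 13.8 °C < 20 °C → Class 2.1 (Flammable Gas).
The cargo aircraft limit for Class 2.1 is 10 units.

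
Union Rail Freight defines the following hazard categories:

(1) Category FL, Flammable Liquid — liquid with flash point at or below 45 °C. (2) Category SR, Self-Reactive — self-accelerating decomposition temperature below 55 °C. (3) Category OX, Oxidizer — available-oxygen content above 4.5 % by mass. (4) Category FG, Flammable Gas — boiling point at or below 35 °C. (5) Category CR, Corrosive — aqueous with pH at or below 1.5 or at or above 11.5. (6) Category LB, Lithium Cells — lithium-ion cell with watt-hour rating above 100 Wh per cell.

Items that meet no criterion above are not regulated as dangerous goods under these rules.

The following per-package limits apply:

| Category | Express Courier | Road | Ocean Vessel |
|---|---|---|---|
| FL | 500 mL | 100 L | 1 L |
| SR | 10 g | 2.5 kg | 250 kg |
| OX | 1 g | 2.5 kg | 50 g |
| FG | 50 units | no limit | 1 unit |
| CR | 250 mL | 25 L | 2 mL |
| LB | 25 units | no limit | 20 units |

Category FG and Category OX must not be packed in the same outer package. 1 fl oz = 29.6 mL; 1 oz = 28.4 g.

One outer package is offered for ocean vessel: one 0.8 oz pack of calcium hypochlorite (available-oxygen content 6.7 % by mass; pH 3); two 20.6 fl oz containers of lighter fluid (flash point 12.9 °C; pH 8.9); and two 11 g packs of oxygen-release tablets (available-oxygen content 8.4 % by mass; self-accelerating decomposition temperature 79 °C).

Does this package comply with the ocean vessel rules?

No

With available-oxygen content 6.7 % by mass (> 4.5 % by mass), the calcium hypochlorite falls in Category OX.
The lighter fluid has flash point 12.9 °C, which is ≤ 45 °C, so it is Category FL (Flammable Liquid).
Oxygen-release tablets: available-oxygen content 8.4 % by mass > 4.5 % by mass → Category OX (Oxidizer).
Category FL quantity: two 20.6 fl oz containers = 1219.52 mL.
1219.52 mL exceeds the ocean vessel limit of 1 L for Category FL.
Total Category OX: (one 0.8 oz pack = 22.72 g) + (two 11 g packs = 22 g) = 44.72 g.
That is within the Category OX ocean vessel limit of 50 g.
The segregation rule (Category FG with Category OX) does not apply to Category FL with Category OX.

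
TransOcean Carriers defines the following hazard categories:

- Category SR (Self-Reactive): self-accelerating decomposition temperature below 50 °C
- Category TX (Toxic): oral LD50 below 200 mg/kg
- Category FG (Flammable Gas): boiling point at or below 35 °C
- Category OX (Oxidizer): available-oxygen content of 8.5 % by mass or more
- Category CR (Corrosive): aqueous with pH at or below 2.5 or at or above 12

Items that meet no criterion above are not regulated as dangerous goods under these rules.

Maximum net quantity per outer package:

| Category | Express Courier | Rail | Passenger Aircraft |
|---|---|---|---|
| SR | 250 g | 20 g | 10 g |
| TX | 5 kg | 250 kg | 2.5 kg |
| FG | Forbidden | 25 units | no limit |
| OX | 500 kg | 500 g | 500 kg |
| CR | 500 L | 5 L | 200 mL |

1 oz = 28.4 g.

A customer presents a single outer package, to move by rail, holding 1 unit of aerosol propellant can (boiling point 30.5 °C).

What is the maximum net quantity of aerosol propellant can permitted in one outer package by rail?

The aerosol propellant can has boiling point 30.5 °C, which is ≤ 35 °C, so it is Category FG (Flammable Gas).
The rail limit for Category FG is 25 units.

25 units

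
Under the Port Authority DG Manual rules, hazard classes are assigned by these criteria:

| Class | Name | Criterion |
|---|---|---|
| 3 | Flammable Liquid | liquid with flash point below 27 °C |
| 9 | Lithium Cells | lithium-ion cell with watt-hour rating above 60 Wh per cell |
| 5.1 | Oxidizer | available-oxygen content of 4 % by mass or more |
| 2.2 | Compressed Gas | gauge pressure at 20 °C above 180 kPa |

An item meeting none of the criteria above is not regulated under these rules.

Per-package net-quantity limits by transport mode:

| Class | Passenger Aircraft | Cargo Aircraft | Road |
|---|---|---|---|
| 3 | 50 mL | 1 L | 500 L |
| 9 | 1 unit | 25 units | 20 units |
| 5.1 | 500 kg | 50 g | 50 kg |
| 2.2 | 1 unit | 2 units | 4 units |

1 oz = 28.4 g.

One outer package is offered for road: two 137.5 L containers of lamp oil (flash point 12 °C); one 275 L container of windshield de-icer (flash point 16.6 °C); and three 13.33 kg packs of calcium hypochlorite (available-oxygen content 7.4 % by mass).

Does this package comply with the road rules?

No

Lamp oil: flash point 12 °C < 27 °C → Class 3 (Flammable Liquid).
Windshield de-icer: flash point 16.6 °C < 27 °C → Class 3 (Flammable Liquid).
Available-oxygen content 7.4 % by mass meets the Class 5.1 criterion (Oxidizer), so the calcium hypochlorite is Class 5.1.
Total Class 3: (two 137.5 L containers = 275 L) + 275 L = 550 L.
550 L exceeds the road limit of 500 L for Class 3.
Class 5.1 quantity: three 13.33 kg packs = 39.99 kg.
39.99 kg is within the road limit of 50 kg for Class 5.1.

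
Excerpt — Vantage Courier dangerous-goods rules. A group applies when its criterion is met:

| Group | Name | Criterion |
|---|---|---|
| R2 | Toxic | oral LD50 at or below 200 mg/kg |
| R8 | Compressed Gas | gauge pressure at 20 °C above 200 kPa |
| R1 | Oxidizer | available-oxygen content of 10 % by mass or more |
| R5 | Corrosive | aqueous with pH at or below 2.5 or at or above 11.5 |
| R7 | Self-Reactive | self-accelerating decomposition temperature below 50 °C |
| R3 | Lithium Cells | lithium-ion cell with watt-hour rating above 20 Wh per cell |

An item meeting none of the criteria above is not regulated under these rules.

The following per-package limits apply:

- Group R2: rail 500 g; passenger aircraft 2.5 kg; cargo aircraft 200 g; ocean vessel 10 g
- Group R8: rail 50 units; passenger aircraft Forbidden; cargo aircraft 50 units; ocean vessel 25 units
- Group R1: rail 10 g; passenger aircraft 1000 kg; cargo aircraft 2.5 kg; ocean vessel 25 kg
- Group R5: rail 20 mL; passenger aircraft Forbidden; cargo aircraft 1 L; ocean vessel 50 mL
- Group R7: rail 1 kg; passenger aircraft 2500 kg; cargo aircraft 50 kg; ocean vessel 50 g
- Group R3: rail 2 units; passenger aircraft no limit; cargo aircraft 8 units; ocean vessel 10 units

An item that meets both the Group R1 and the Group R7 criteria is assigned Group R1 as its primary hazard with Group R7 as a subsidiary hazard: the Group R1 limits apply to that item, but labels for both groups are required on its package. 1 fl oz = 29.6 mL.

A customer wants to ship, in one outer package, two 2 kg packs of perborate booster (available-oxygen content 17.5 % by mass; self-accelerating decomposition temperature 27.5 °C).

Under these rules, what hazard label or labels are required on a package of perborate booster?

Group R1 and R7

With available-oxygen content 17.5 % by mass (≥ 10 % by mass), the perborate booster falls in Group R1.
The perborate booster has self-accelerating decomposition temperature 27.5 °C, which is < 50 °C, so it is Group R7 (Self-Reactive).
By the precedence rule Group R1 is primary and Group R7 is subsidiary, and that rule requires both labels on the package.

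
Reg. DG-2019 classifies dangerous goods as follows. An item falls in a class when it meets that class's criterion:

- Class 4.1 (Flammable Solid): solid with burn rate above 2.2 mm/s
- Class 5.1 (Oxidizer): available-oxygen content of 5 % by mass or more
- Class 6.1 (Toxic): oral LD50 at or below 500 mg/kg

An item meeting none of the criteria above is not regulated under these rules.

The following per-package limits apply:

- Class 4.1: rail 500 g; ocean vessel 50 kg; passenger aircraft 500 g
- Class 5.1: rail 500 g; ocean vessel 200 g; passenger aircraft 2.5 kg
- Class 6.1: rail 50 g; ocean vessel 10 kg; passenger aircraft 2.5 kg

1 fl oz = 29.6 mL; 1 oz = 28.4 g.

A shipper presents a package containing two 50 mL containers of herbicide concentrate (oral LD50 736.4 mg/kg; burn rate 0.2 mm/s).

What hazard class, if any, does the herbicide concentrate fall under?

Not regulated

burn rate 0.2 mm/s is not above 2.2 mm/s, so Class 4.1 does not apply.
oral LD50 736.4 mg/kg is not below 500 mg/kg, so Class 6.1 does not apply.
No criterion is met, so the item is not regulated.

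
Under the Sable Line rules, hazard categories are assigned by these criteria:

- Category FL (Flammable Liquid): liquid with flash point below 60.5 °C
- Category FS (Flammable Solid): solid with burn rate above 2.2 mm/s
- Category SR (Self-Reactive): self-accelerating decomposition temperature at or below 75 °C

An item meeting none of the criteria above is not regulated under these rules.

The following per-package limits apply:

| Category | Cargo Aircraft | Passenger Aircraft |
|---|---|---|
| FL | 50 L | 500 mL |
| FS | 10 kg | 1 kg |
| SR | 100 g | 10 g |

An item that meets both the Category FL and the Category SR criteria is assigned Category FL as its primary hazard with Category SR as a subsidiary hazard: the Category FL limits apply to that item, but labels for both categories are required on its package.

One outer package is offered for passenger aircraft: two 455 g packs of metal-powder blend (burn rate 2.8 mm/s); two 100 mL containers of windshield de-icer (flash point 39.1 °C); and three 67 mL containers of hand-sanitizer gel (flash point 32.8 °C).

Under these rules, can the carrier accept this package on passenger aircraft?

With burn rate 2.8 mm/s (> 2.2 mm/s), the metal-powder blend falls in Category FS.
The windshield de-icer has flash point 39.1 °C, which is < 60.5 °C, so it is Category FL (Flammable Liquid).
Flash point 32.8 °C meets the Category FL criterion (Flammable Liquid), so the hand-sanitizer gel is Category FL.
Category FS quantity: two 455 g packs = 910 g.
910 g is within the passenger aircraft limit of 1 kg for Category FS.
Category FL net quantity: (two 100 mL containers = 200 mL) + (three 67 mL containers = 201 mL) = 401 mL.
401 mL ≤ 500 mL (passenger aircraft limit, Category FL) — within limit.
Every hazard category is within its passenger aircraft limit and no segregation rule is violated.

Yes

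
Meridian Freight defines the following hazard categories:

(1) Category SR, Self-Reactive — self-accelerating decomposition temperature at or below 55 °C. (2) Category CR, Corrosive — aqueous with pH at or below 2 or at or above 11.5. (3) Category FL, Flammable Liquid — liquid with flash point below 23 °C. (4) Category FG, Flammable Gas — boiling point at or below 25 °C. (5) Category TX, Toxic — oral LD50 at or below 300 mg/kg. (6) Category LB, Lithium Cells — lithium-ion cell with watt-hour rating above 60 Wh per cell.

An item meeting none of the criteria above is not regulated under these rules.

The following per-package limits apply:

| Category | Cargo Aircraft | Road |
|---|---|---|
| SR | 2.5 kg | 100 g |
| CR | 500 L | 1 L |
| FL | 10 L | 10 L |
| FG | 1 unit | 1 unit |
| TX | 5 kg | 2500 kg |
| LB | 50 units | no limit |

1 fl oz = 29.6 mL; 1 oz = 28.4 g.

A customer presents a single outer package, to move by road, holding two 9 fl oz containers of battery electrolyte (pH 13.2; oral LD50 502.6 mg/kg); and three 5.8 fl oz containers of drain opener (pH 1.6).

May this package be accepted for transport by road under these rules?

Battery electrolyte: pH 13.2 ≥ 11.5 → Category CR (Corrosive).
With pH 1.6 (≤ 2), the drain opener falls in Category CR.
Total Category CR: (two 9 fl oz containers = 532.8 mL) + (three 5.8 fl oz containers = 515.04 mL) = 1047.84 mL.
1047.84 mL exceeds the road limit of 1 L for Category CR.

No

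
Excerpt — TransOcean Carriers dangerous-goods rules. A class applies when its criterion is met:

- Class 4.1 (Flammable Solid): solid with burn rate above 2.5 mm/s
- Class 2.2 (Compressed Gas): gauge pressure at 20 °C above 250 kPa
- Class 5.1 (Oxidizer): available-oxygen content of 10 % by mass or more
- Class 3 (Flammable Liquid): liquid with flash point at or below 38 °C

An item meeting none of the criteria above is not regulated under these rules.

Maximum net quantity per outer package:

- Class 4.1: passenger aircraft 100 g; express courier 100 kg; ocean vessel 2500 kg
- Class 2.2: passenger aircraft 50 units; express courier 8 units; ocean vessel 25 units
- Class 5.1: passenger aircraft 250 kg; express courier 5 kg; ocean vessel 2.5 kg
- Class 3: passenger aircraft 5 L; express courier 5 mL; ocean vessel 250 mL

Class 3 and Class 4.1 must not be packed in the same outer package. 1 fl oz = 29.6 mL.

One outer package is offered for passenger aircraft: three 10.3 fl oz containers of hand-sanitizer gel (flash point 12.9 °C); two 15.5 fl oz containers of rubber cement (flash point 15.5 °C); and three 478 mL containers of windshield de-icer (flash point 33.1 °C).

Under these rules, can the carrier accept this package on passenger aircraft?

With flash point 12.9 °C (≤ 38 °C), the hand-sanitizer gel falls in Class 3.
With flash point 15.5 °C (≤ 38 °C), the rubber cement falls in Class 3.
The windshield de-icer has flash point 33.1 °C, which is ≤ 38 °C, so it is Class 3 (Flammable Liquid).
Class 3 net quantity: (three 10.3 fl oz containers = 914.64 mL) + (two 15.5 fl oz containers = 917.6 mL) + (three 478 mL containers = 1.434 L) = 3266.24 mL.
That is within the Class 3 passenger aircraft limit of 5 L.

Yes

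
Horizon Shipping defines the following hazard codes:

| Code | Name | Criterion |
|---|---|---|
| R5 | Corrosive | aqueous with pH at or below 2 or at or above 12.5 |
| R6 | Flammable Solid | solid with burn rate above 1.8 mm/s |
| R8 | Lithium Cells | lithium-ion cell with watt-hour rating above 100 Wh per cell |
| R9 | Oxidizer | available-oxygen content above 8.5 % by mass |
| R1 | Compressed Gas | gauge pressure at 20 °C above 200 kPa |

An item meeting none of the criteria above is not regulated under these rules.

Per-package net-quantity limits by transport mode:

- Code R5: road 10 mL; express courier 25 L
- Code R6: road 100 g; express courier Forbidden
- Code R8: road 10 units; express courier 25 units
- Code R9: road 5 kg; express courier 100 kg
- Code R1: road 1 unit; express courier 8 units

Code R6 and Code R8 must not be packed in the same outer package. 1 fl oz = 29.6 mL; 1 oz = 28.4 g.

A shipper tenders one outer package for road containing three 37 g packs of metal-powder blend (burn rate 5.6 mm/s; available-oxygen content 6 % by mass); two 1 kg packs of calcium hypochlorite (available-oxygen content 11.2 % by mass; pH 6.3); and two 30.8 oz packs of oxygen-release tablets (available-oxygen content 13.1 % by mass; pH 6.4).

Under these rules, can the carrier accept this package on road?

The metal-powder blend has burn rate 5.6 mm/s, which is > 1.8 mm/s, so it is Code R6 (Flammable Solid).
Available-oxygen content 11.2 % by mass meets the Code R9 criterion (Oxidizer), so the calcium hypochlorite is Code R9.
Available-oxygen content 13.1 % by mass meets the Code R9 criterion (Oxidizer), so the oxygen-release tablets are Code R9.
Code R6 quantity: three 37 g packs = 111 g.
That exceeds the Code R6 road limit of 100 g.
Total Code R9: (two 1 kg packs = 2 kg) + (two 30.8 oz packs = 1749.44 g) = 3749.44 g.
That is within the Code R9 road limit of 5 kg.
The segregation rule (Code R6 with Code R8) does not apply to Code R6 with Code R9.

No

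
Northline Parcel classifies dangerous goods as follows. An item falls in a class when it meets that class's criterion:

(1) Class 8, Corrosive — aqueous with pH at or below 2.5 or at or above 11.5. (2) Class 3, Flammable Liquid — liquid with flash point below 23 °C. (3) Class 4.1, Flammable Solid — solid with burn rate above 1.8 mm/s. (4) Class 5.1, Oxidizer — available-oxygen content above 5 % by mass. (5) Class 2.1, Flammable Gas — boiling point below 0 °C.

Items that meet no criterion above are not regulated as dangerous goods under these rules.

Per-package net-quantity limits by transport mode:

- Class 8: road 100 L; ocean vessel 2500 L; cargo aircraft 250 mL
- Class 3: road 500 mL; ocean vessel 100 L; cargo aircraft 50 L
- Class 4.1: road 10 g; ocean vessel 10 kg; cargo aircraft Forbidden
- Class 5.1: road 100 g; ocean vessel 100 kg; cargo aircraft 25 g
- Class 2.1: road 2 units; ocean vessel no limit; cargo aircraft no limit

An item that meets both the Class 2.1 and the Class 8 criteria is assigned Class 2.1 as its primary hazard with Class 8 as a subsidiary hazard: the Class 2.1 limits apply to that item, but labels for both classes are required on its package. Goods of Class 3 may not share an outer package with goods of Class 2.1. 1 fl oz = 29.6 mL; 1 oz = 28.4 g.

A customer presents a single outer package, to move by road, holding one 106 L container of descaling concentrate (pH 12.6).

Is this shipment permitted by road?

No

The descaling concentrate has pH 12.6, which is ≥ 11.5, so it is Class 8 (Corrosive).
Class 8 quantity: 106 L.
106 L > 100 L (road limit, Class 8) — over the limit.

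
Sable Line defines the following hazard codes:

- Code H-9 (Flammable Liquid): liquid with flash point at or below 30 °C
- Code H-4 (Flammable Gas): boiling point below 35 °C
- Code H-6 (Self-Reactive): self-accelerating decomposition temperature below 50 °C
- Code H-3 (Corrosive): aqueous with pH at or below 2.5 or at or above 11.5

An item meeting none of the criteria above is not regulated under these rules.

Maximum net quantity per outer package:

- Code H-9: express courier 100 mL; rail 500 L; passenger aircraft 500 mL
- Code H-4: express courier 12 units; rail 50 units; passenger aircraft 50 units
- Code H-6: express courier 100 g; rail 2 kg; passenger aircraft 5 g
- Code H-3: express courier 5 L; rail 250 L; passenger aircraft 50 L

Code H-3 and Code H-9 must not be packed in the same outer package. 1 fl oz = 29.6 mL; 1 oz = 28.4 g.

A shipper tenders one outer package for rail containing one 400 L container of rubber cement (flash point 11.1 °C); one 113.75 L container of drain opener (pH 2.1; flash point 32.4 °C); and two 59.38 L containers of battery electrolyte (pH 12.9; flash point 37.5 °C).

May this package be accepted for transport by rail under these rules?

The rubber cement has flash point 11.1 °C, which is ≤ 30 °C, so it is Code H-9 (Flammable Liquid).
Drain opener: pH 2.1 ≤ 2.5 → Code H-3 (Corrosive).
Battery electrolyte: pH 12.9 ≥ 11.5 → Code H-3 (Corrosive).
Code H-3 net quantity: 113.75 L + (two 59.38 L containers = 118.76 L) = 232.51 L.
232.51 L is within the rail limit of 250 L for Code H-3.
Code H-9 quantity: 400 L.
That is within the Code H-9 rail limit of 500 L.
Code H-3 and Code H-9 may not share an outer package.

No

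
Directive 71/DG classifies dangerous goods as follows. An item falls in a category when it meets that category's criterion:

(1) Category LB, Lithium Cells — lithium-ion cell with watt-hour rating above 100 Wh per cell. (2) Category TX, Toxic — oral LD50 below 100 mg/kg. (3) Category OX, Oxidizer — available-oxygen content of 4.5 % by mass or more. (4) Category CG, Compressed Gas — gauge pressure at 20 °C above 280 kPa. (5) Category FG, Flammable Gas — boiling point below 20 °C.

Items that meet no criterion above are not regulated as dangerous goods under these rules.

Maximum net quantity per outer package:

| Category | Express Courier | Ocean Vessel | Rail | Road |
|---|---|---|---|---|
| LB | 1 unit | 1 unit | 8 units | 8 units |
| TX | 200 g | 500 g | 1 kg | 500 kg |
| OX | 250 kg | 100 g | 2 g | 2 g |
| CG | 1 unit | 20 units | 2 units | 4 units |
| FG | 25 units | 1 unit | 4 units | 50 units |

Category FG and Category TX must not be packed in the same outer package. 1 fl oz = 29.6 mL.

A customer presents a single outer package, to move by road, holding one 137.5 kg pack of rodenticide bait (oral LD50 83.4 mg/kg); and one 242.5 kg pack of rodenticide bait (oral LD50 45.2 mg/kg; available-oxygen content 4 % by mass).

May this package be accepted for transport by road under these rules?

With oral LD50 83.4 mg/kg (< 100 mg/kg), the rodenticide bait falls in Category TX.
The rodenticide bait has oral LD50 45.2 mg/kg, which is < 100 mg/kg, so it is Category TX (Toxic).
Total Category TX: 137.5 kg + 242.5 kg = 380 kg.
380 kg ≤ 500 kg (road limit, Category TX) — within limit.

Yes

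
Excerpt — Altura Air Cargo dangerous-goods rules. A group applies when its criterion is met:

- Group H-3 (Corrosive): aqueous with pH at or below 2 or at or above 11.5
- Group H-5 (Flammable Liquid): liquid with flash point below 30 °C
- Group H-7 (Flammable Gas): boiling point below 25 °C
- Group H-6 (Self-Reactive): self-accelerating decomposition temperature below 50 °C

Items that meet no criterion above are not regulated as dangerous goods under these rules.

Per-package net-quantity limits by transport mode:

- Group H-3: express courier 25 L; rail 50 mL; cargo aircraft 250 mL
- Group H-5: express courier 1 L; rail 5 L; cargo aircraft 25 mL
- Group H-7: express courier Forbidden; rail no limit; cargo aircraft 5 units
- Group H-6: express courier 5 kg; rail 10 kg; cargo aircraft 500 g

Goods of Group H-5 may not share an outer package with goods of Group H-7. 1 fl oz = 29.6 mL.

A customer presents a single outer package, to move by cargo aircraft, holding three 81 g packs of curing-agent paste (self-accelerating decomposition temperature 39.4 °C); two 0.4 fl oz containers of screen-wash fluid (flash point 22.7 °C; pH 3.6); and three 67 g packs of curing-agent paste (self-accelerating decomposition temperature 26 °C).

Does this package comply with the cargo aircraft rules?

The curing-agent paste has self-accelerating decomposition temperature 39.4 °C, which is < 50 °C, so it is Group H-6 (Self-Reactive).
With flash point 22.7 °C (< 30 °C), the screen-wash fluid falls in Group H-5.
Curing-agent paste: self-accelerating decomposition temperature 26 °C < 50 °C → Group H-6 (Self-Reactive).
Group H-5 quantity: two 0.4 fl oz containers = 23.68 mL.
23.68 mL is within the cargo aircraft limit of 25 mL for Group H-5.
Group H-6 net quantity: (three 81 g packs = 243 g) + (three 67 g packs = 201 g) = 444 g.
That is within the Group H-6 cargo aircraft limit of 500 g.
The segregation rule (Group H-5 with Group H-7) does not apply to Group H-5 with Group H-6.
Every hazard group is within its cargo aircraft limit and no segregation rule is violated.

Yes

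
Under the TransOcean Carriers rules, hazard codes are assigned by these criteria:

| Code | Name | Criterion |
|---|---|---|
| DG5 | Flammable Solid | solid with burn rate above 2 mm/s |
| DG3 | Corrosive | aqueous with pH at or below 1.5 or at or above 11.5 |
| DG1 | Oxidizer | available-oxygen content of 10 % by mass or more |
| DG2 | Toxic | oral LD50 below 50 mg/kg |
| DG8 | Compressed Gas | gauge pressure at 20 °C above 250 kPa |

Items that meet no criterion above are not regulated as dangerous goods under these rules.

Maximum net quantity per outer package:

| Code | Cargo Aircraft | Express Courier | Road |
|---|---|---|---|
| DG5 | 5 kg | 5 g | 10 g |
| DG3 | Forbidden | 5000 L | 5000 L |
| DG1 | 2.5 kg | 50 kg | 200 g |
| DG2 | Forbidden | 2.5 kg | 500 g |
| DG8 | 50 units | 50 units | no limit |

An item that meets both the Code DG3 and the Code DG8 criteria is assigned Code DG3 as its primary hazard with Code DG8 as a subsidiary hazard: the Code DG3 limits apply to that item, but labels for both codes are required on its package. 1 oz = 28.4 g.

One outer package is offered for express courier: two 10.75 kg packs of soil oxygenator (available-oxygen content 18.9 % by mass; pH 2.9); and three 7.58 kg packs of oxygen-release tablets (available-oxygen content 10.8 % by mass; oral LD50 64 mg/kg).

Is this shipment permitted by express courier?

Soil oxygenator: available-oxygen content 18.9 % by mass ≥ 10 % by mass → Code DG1 (Oxidizer).
With available-oxygen content 10.8 % by mass (≥ 10 % by mass), the oxygen-release tablets fall in Code DG1.
Total Code DG1: (two 10.75 kg packs = 21.5 kg) + (three 7.58 kg packs = 22.74 kg) = 44.24 kg.
That is within the Code DG1 express courier limit of 50 kg.

Yes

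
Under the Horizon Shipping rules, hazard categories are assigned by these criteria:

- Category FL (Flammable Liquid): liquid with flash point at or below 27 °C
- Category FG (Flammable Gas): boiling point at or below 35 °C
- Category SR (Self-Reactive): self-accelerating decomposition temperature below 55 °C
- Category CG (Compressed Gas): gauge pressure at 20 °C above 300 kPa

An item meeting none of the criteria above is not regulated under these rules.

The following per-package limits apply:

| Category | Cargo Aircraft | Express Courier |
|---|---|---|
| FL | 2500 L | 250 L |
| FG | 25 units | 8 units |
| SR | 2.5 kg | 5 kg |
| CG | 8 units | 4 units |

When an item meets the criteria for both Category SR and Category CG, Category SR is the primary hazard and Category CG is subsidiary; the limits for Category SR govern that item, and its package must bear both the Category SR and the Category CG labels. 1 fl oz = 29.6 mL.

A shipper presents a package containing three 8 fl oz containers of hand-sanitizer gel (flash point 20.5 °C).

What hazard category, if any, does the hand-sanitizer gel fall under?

Category FL

With flash point 20.5 °C (≤ 27 °C), the hand-sanitizer gel falls in Category FL.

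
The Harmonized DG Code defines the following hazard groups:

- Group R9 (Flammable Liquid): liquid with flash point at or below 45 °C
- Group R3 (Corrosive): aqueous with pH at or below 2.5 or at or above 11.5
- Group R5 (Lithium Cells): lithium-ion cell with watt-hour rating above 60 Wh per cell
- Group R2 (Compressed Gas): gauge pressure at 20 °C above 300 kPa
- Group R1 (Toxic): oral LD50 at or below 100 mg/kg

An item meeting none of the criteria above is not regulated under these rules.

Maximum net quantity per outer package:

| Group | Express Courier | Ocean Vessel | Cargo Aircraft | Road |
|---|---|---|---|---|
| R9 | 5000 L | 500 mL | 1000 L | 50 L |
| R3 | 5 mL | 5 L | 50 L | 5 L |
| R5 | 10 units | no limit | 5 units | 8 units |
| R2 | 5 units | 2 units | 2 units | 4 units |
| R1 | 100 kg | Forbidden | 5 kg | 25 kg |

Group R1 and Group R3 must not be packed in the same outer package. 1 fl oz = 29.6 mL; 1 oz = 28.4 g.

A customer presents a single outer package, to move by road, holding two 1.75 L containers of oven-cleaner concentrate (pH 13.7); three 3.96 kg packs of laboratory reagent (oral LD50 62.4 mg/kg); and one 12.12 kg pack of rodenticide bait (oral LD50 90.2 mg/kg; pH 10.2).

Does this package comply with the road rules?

pH 13.7 meets the Group R3 criterion (Corrosive), so the oven-cleaner concentrate is Group R3.
Oral LD50 62.4 mg/kg meets the Group R1 criterion (Toxic), so the laboratory reagent is Group R1.
With oral LD50 90.2 mg/kg (≤ 100 mg/kg), the rodenticide bait falls in Group R1.
Group R1 net quantity: (three 3.96 kg packs = 11.88 kg) + 12.12 kg = 24 kg.
24 kg ≤ 25 kg (road limit, Group R1) — within limit.
Group R3 quantity: two 1.75 L containers = 3.5 L.
3.5 L is within the road limit of 5 L for Group R3.
Group R1 and Group R3 may not share an outer package.

No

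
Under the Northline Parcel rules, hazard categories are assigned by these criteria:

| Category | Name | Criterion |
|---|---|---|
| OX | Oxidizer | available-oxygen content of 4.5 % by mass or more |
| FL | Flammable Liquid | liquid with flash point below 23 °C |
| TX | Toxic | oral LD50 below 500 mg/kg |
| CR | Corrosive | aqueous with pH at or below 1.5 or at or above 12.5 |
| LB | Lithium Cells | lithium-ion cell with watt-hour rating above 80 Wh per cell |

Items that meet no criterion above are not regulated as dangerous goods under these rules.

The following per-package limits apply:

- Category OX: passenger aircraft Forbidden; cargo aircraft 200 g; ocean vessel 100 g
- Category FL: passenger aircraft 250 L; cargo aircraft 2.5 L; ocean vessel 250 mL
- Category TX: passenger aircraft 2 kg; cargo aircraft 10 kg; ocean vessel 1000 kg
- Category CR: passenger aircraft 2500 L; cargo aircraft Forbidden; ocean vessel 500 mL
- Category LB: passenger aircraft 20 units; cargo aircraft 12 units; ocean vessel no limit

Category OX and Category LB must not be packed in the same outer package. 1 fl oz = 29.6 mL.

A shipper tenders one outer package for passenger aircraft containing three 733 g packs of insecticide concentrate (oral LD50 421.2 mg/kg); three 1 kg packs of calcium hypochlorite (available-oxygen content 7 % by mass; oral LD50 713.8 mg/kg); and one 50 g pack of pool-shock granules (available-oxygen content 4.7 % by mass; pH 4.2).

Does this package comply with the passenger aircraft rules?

No

Oral LD50 421.2 mg/kg meets the Category TX criterion (Toxic), so the insecticide concentrate is Category TX.
The calcium hypochlorite has available-oxygen content 7 % by mass, which is ≥ 4.5 % by mass, so it is Category OX (Oxidizer).
Pool-shock granules: available-oxygen content 4.7 % by mass ≥ 4.5 % by mass → Category OX (Oxidizer).
Category TX quantity: three 733 g packs = 2.199 kg.
That exceeds the Category TX passenger aircraft limit of 2 kg.
Total Category OX: (three 1 kg packs = 3 kg) + 50 g = 3.05 kg.
By passenger aircraft, Category OX is Forbidden regardless of quantity.
The segregation rule (Category OX with Category LB) does not apply to Category TX with Category OX.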